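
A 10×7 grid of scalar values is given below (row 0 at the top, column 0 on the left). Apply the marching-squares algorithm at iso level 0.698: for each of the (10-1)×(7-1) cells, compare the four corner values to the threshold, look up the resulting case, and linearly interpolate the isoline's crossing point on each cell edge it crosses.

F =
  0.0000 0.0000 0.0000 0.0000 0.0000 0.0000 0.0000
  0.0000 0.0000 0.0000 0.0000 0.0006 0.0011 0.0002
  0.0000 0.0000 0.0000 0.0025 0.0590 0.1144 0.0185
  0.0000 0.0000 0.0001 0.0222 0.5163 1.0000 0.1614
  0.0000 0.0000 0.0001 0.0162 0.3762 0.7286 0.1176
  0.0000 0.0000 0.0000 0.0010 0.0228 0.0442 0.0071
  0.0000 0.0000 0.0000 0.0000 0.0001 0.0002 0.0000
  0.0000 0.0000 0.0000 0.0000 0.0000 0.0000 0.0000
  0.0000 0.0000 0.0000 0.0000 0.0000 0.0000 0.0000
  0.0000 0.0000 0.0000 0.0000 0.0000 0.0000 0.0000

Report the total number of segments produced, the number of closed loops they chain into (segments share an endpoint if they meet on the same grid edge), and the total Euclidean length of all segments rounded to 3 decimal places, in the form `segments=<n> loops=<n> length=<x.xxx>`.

segments=6 loops=1 length=3.554

cell (2,4): code 0100 → (2.659,5.000)–(3.000,4.376)
cell (2,5): code 1000 → (3.000,5.360)–(2.659,5.000)
cell (3,4): code 0110 → (3.000,4.376)–(4.000,4.913)
cell (3,5): code 1001 → (4.000,5.050)–(3.000,5.360)
cell (4,4): code 0010 → (4.000,4.913)–(4.045,5.000)
cell (4,5): code 0001 → (4.045,5.000)–(4.000,5.050)
total: 6 segments, chained into 1 closed loop(s), length Σ = 3.554448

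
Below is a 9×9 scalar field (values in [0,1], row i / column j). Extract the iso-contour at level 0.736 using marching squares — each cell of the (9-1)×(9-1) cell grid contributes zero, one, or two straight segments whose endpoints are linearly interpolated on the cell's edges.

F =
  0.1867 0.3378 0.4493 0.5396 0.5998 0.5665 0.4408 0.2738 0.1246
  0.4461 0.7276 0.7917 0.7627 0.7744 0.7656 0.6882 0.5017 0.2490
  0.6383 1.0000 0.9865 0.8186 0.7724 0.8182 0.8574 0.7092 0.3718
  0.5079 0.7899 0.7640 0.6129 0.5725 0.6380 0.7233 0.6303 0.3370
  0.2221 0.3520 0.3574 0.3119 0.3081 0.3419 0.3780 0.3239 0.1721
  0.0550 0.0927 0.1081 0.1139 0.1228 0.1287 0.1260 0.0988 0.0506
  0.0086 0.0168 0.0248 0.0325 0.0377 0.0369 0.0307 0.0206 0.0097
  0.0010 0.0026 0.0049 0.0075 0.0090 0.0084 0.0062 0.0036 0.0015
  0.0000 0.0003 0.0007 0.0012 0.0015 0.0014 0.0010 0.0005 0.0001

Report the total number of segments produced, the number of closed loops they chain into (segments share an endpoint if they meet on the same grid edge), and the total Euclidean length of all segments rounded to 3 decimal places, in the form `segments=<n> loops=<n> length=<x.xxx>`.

segments=18 loops=1 length=15.370

cell (0,1): code 0100 → (0.837,2.000)–(1.000,1.131)
cell (0,2): code 1100 → (0.880,3.000)–(0.837,2.000)
cell (0,3): code 1100 → (0.780,4.000)–(0.880,3.000)
cell (0,4): code 1100 → (0.851,5.000)–(0.780,4.000)
cell (0,5): code 1000 → (1.000,5.382)–(0.851,5.000)
cell (1,0): code 0100 → (1.031,1.000)–(2.000,0.270)
cell (1,1): code 1110 → (1.000,1.131)–(1.031,1.000)
cell (1,5): code 1101 → (1.283,6.000)–(1.000,5.382)
cell (1,6): code 1000 → (2.000,6.819)–(1.283,6.000)
cell (2,0): code 0110 → (2.000,0.270)–(3.000,0.809)
cell (2,2): code 1011 → (3.000,2.185)–(2.402,3.000)
cell (2,3): code 0011 → (2.402,3.000)–(2.182,4.000)
cell (2,4): code 0011 → (2.182,4.000)–(2.456,5.000)
cell (2,5): code 0011 → (2.456,5.000)–(2.905,6.000)
cell (2,6): code 0001 → (2.905,6.000)–(2.000,6.819)
cell (3,0): code 0010 → (3.000,0.809)–(3.123,1.000)
cell (3,1): code 0011 → (3.123,1.000)–(3.069,2.000)
cell (3,2): code 0001 → (3.069,2.000)–(3.000,2.185)
total: 18 segments, chained into 1 closed loop(s), length Σ = 15.369863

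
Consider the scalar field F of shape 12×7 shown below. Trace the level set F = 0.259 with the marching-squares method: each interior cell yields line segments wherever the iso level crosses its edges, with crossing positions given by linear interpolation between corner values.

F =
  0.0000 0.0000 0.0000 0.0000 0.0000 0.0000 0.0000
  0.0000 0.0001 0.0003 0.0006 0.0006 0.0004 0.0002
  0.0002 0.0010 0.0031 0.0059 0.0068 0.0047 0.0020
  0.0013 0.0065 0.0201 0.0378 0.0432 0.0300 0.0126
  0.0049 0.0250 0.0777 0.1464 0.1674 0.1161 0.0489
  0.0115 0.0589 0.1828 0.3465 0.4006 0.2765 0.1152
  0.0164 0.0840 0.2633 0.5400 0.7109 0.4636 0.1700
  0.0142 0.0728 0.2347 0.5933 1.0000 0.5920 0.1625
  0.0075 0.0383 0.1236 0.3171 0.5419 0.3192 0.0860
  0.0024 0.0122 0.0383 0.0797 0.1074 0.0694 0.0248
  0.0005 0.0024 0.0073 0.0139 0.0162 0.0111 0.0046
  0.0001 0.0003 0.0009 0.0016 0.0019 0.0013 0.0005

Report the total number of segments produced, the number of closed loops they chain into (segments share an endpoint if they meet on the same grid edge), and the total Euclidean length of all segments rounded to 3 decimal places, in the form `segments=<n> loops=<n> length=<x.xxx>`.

cell (4,2): code 0100 → (4.563,3.000)–(5.000,2.465)
cell (4,3): code 1100 → (4.393,4.000)–(4.563,3.000)
cell (4,4): code 1100 → (4.891,5.000)–(4.393,4.000)
cell (4,5): code 1000 → (5.000,5.108)–(4.891,5.000)
cell (5,1): code 0100 → (5.947,2.000)–(6.000,1.976)
cell (5,2): code 1110 → (5.000,2.465)–(5.947,2.000)
cell (5,5): code 1001 → (6.000,5.697)–(5.000,5.108)
cell (6,1): code 0010 → (6.000,1.976)–(6.150,2.000)
cell (6,2): code 0111 → (6.150,2.000)–(7.000,2.068)
cell (6,5): code 1001 → (7.000,5.775)–(6.000,5.697)
cell (7,2): code 0110 → (7.000,2.068)–(8.000,2.700)
cell (7,5): code 1001 → (8.000,5.258)–(7.000,5.775)
cell (8,2): code 0010 → (8.000,2.700)–(8.245,3.000)
cell (8,3): code 0011 → (8.245,3.000)–(8.651,4.000)
cell (8,4): code 0011 → (8.651,4.000)–(8.241,5.000)
cell (8,5): code 0001 → (8.241,5.000)–(8.000,5.258)
total: 16 segments, chained into 1 closed loop(s), length Σ = 12.466831

segments=16 loops=1 length=12.467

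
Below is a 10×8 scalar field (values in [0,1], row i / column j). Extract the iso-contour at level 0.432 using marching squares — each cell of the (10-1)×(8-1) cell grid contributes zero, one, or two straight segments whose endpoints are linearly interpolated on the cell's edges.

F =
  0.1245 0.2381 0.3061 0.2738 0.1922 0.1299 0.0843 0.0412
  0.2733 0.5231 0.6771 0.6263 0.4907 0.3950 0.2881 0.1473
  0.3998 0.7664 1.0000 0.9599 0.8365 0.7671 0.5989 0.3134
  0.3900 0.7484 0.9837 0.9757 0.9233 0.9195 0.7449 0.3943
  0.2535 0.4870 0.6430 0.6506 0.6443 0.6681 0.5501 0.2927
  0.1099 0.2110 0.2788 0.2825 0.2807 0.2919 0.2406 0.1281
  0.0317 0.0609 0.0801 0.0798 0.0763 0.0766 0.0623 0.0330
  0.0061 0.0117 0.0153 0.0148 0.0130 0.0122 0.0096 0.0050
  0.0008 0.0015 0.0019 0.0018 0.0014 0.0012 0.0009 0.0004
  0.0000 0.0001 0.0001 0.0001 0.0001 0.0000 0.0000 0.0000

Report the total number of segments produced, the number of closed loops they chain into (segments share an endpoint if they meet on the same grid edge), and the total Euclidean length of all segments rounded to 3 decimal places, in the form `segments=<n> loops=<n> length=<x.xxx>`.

cell (0,0): code 0100 → (0.680,1.000)–(1.000,0.635)
cell (0,1): code 1100 → (0.339,2.000)–(0.680,1.000)
cell (0,2): code 1100 → (0.449,3.000)–(0.339,2.000)
cell (0,3): code 1100 → (0.803,4.000)–(0.449,3.000)
cell (0,4): code 1000 → (1.000,4.613)–(0.803,4.000)
cell (1,0): code 0110 → (1.000,0.635)–(2.000,0.088)
cell (1,4): code 1101 → (1.099,5.000)–(1.000,4.613)
cell (1,5): code 1100 → (1.463,6.000)–(1.099,5.000)
cell (1,6): code 1000 → (2.000,6.585)–(1.463,6.000)
cell (2,0): code 0110 → (2.000,0.088)–(3.000,0.117)
cell (2,6): code 1001 → (3.000,6.892)–(2.000,6.585)
cell (3,0): code 0110 → (3.000,0.117)–(4.000,0.764)
cell (3,6): code 1001 → (4.000,6.459)–(3.000,6.892)
cell (4,0): code 0010 → (4.000,0.764)–(4.199,1.000)
cell (4,1): code 0011 → (4.199,1.000)–(4.579,2.000)
cell (4,2): code 0011 → (4.579,2.000)–(4.594,3.000)
cell (4,3): code 0011 → (4.594,3.000)–(4.584,4.000)
cell (4,4): code 0011 → (4.584,4.000)–(4.628,5.000)
cell (4,5): code 0011 → (4.628,5.000)–(4.382,6.000)
cell (4,6): code 0001 → (4.382,6.000)–(4.000,6.459)
total: 20 segments, chained into 1 closed loop(s), length Σ = 17.983623

segments=20 loops=1 length=17.984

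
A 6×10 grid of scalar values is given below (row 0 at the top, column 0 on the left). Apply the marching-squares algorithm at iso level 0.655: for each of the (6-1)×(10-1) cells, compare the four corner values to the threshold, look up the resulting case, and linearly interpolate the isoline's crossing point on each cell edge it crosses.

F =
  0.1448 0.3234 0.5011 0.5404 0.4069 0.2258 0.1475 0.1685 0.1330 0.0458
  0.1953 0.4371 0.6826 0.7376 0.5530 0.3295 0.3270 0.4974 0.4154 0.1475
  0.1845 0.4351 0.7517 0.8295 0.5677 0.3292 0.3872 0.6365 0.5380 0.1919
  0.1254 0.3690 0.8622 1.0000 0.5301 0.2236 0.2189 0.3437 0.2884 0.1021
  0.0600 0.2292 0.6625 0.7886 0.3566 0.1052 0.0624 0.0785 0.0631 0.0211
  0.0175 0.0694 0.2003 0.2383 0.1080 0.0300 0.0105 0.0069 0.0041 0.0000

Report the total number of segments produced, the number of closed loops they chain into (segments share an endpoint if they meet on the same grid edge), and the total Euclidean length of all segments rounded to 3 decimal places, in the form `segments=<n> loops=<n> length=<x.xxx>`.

cell (0,1): code 0100 → (0.848,2.000)–(1.000,1.888)
cell (0,2): code 1100 → (0.581,3.000)–(0.848,2.000)
cell (0,3): code 1000 → (1.000,3.447)–(0.581,3.000)
cell (1,1): code 0110 → (1.000,1.888)–(2.000,1.695)
cell (1,3): code 1001 → (2.000,3.667)–(1.000,3.447)
cell (2,1): code 0110 → (2.000,1.695)–(3.000,1.580)
cell (2,3): code 1001 → (3.000,3.734)–(2.000,3.667)
cell (3,1): code 0110 → (3.000,1.580)–(4.000,1.983)
cell (3,3): code 1001 → (4.000,3.309)–(3.000,3.734)
cell (4,1): code 0010 → (4.000,1.983)–(4.016,2.000)
cell (4,2): code 0011 → (4.016,2.000)–(4.243,3.000)
cell (4,3): code 0001 → (4.243,3.000)–(4.000,3.309)
total: 12 segments, chained into 1 closed loop(s), length Σ = 9.494873

segments=12 loops=1 length=9.495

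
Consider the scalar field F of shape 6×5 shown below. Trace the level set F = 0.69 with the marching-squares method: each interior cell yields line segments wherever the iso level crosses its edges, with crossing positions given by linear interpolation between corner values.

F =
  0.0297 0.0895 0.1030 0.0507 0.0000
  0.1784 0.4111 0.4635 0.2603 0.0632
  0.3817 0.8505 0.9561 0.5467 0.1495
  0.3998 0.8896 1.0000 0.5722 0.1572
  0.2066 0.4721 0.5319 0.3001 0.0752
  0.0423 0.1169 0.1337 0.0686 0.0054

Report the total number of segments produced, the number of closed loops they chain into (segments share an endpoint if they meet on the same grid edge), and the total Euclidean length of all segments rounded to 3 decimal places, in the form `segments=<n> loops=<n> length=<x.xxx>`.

segments=8 loops=1 length=6.993

cell (1,0): code 0100 → (1.635,1.000)–(2.000,0.658)
cell (1,1): code 1100 → (1.460,2.000)–(1.635,1.000)
cell (1,2): code 1000 → (2.000,2.650)–(1.460,2.000)
cell (2,0): code 0110 → (2.000,0.658)–(3.000,0.592)
cell (2,2): code 1001 → (3.000,2.725)–(2.000,2.650)
cell (3,0): code 0010 → (3.000,0.592)–(3.478,1.000)
cell (3,1): code 0011 → (3.478,1.000)–(3.662,2.000)
cell (3,2): code 0001 → (3.662,2.000)–(3.000,2.725)
total: 8 segments, chained into 1 closed loop(s), length Σ = 6.992557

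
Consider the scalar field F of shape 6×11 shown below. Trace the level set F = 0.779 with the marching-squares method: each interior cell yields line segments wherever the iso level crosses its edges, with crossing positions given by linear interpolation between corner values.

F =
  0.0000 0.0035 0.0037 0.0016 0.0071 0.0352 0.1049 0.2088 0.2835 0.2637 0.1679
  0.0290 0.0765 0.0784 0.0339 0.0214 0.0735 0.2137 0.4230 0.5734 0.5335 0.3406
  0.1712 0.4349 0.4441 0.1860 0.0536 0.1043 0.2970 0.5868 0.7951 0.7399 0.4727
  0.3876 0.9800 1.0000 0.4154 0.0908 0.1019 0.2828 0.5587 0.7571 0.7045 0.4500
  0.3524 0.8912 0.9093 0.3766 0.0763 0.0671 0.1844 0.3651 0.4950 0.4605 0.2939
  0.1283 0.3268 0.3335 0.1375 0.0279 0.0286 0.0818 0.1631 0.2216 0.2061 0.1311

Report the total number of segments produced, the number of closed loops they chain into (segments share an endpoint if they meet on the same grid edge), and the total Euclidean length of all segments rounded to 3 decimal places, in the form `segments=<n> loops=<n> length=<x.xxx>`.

segments=12 loops=2 length=7.041

cell (1,7): code 0100 → (1.927,8.000)–(2.000,7.923)
cell (1,8): code 1000 → (2.000,8.292)–(1.927,8.000)
cell (2,0): code 0100 → (2.631,1.000)–(3.000,0.661)
cell (2,1): code 1100 → (2.602,2.000)–(2.631,1.000)
cell (2,2): code 1000 → (3.000,2.378)–(2.602,2.000)
cell (2,7): code 0010 → (2.000,7.923)–(2.424,8.000)
cell (2,8): code 0001 → (2.424,8.000)–(2.000,8.292)
cell (3,0): code 0110 → (3.000,0.661)–(4.000,0.792)
cell (3,2): code 1001 → (4.000,2.245)–(3.000,2.378)
cell (4,0): code 0010 → (4.000,0.792)–(4.199,1.000)
cell (4,1): code 0011 → (4.199,1.000)–(4.226,2.000)
cell (4,2): code 0001 → (4.226,2.000)–(4.000,2.245)
total: 12 segments, chained into 2 closed loop(s), length Σ = 7.040693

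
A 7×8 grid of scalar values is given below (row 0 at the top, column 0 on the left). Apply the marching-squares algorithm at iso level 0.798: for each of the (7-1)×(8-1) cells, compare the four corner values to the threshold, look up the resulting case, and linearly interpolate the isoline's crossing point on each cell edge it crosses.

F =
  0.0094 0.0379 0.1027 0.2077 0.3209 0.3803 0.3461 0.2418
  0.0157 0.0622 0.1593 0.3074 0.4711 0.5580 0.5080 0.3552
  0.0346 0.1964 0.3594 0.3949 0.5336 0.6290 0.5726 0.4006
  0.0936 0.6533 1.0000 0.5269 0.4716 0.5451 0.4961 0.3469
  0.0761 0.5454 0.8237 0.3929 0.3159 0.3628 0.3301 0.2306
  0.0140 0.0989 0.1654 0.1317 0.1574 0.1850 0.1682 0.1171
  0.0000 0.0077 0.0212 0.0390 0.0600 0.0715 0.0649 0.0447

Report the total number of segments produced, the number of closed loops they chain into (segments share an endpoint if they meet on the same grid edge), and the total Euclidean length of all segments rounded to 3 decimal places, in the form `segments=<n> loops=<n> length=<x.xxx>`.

segments=6 loops=1 length=3.544

cell (2,1): code 0100 → (2.685,2.000)–(3.000,1.417)
cell (2,2): code 1000 → (3.000,2.427)–(2.685,2.000)
cell (3,1): code 0110 → (3.000,1.417)–(4.000,1.908)
cell (3,2): code 1001 → (4.000,2.060)–(3.000,2.427)
cell (4,1): code 0010 → (4.000,1.908)–(4.039,2.000)
cell (4,2): code 0001 → (4.039,2.000)–(4.000,2.060)
total: 6 segments, chained into 1 closed loop(s), length Σ = 3.543889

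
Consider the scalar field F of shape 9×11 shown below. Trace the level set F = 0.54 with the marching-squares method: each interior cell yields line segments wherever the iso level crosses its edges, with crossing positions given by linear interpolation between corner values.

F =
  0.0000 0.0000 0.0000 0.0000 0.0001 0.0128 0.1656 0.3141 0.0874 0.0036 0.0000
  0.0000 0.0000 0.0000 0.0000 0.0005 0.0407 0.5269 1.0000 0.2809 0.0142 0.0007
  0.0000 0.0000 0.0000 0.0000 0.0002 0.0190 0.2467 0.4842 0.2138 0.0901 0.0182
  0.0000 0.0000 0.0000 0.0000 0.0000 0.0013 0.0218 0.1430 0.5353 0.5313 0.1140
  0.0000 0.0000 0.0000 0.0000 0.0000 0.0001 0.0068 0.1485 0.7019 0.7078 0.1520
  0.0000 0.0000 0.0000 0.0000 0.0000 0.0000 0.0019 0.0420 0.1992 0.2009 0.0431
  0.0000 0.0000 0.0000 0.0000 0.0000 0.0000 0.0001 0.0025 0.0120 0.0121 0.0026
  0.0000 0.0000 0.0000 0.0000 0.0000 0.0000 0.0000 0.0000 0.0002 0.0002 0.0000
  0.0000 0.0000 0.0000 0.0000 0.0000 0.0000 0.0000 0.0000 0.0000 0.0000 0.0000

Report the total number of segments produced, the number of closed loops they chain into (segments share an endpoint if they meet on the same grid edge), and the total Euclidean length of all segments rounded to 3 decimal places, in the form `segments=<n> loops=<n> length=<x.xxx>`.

segments=10 loops=2 length=9.421

cell (0,6): code 0100 → (0.329,7.000)–(1.000,6.028)
cell (0,7): code 1000 → (1.000,7.640)–(0.329,7.000)
cell (1,6): code 0010 → (1.000,6.028)–(1.892,7.000)
cell (1,7): code 0001 → (1.892,7.000)–(1.000,7.640)
cell (3,7): code 0100 → (3.028,8.000)–(4.000,7.707)
cell (3,8): code 1100 → (3.049,9.000)–(3.028,8.000)
cell (3,9): code 1000 → (4.000,9.302)–(3.049,9.000)
cell (4,7): code 0010 → (4.000,7.707)–(4.322,8.000)
cell (4,8): code 0011 → (4.322,8.000)–(4.331,9.000)
cell (4,9): code 0001 → (4.331,9.000)–(4.000,9.302)
total: 10 segments, chained into 2 closed loop(s), length Σ = 9.420616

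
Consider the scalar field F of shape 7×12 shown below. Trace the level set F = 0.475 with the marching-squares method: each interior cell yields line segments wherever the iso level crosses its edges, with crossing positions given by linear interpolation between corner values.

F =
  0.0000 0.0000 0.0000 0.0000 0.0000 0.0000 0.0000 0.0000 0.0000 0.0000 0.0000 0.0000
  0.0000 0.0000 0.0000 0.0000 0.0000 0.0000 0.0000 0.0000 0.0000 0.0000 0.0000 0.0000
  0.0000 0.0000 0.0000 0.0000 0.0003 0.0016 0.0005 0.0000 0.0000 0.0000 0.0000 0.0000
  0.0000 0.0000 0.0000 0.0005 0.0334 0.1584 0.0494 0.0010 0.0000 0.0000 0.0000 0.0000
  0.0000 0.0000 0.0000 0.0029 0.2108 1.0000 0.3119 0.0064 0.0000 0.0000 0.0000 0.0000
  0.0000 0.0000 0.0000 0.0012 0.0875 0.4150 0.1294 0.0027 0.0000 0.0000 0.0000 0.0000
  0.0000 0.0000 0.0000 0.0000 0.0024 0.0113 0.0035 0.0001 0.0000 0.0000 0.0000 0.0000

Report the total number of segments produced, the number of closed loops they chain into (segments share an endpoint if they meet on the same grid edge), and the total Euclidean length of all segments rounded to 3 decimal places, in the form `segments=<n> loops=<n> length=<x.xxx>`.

segments=4 loops=1 length=4.193

cell (3,4): code 0100 → (3.376,5.000)–(4.000,4.335)
cell (3,5): code 1000 → (4.000,5.763)–(3.376,5.000)
cell (4,4): code 0010 → (4.000,4.335)–(4.897,5.000)
cell (4,5): code 0001 → (4.897,5.000)–(4.000,5.763)
total: 4 segments, chained into 1 closed loop(s), length Σ = 4.192522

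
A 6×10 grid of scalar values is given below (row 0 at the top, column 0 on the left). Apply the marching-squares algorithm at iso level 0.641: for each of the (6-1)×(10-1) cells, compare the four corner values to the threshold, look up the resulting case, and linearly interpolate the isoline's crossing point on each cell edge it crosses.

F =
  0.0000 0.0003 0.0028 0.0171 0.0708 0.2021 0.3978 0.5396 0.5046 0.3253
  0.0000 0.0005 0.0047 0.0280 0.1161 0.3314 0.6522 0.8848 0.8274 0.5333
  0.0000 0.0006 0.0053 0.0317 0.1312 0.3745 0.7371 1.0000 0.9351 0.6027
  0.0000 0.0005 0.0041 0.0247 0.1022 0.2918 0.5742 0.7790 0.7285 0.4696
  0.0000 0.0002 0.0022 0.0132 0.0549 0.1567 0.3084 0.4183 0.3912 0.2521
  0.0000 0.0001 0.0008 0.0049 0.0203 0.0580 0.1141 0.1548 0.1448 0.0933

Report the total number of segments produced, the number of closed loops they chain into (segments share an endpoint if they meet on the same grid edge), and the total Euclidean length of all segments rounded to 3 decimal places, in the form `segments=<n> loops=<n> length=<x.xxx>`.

segments=12 loops=1 length=9.697

cell (0,5): code 0100 → (0.956,6.000)–(1.000,5.965)
cell (0,6): code 1100 → (0.294,7.000)–(0.956,6.000)
cell (0,7): code 1100 → (0.423,8.000)–(0.294,7.000)
cell (0,8): code 1000 → (1.000,8.634)–(0.423,8.000)
cell (1,5): code 0110 → (1.000,5.965)–(2.000,5.735)
cell (1,8): code 1001 → (2.000,8.885)–(1.000,8.634)
cell (2,5): code 0010 → (2.000,5.735)–(2.590,6.000)
cell (2,6): code 0111 → (2.590,6.000)–(3.000,6.326)
cell (2,8): code 1001 → (3.000,8.338)–(2.000,8.885)
cell (3,6): code 0010 → (3.000,6.326)–(3.383,7.000)
cell (3,7): code 0011 → (3.383,7.000)–(3.259,8.000)
cell (3,8): code 0001 → (3.259,8.000)–(3.000,8.338)
total: 12 segments, chained into 1 closed loop(s), length Σ = 9.697313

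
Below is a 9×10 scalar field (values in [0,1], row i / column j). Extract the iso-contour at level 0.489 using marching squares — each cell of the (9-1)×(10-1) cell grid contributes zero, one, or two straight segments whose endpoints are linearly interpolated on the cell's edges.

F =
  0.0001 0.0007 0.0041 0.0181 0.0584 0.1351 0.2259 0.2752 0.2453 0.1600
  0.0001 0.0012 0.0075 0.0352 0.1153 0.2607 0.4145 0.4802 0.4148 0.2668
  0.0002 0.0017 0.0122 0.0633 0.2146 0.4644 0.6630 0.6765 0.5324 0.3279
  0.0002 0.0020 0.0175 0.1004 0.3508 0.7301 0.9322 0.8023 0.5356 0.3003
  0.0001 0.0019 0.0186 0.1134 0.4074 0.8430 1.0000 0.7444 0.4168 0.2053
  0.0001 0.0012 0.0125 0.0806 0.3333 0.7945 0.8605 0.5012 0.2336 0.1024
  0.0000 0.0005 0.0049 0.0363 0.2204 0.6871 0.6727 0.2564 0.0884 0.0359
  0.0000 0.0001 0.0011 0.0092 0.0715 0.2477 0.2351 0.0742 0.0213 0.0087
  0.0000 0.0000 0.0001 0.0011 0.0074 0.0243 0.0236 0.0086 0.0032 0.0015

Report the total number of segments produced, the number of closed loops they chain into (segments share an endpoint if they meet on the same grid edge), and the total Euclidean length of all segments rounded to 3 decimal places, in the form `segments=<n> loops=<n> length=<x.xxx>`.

cell (1,5): code 0100 → (1.300,6.000)–(2.000,5.124)
cell (1,6): code 1100 → (1.045,7.000)–(1.300,6.000)
cell (1,7): code 1100 → (1.631,8.000)–(1.045,7.000)
cell (1,8): code 1000 → (2.000,8.212)–(1.631,8.000)
cell (2,4): code 0100 → (2.093,5.000)–(3.000,4.364)
cell (2,5): code 1110 → (2.000,5.124)–(2.093,5.000)
cell (2,8): code 1001 → (3.000,8.198)–(2.000,8.212)
cell (3,4): code 0110 → (3.000,4.364)–(4.000,4.187)
cell (3,7): code 1011 → (4.000,7.780)–(3.392,8.000)
cell (3,8): code 0001 → (3.392,8.000)–(3.000,8.198)
cell (4,4): code 0110 → (4.000,4.187)–(5.000,4.338)
cell (4,7): code 1001 → (5.000,7.046)–(4.000,7.780)
cell (5,4): code 0110 → (5.000,4.338)–(6.000,4.576)
cell (5,6): code 1011 → (6.000,6.441)–(5.050,7.000)
cell (5,7): code 0001 → (5.050,7.000)–(5.000,7.046)
cell (6,4): code 0010 → (6.000,4.576)–(6.451,5.000)
cell (6,5): code 0011 → (6.451,5.000)–(6.420,6.000)
cell (6,6): code 0001 → (6.420,6.000)–(6.000,6.441)
total: 18 segments, chained into 1 closed loop(s), length Σ = 14.780645

segments=18 loops=1 length=14.781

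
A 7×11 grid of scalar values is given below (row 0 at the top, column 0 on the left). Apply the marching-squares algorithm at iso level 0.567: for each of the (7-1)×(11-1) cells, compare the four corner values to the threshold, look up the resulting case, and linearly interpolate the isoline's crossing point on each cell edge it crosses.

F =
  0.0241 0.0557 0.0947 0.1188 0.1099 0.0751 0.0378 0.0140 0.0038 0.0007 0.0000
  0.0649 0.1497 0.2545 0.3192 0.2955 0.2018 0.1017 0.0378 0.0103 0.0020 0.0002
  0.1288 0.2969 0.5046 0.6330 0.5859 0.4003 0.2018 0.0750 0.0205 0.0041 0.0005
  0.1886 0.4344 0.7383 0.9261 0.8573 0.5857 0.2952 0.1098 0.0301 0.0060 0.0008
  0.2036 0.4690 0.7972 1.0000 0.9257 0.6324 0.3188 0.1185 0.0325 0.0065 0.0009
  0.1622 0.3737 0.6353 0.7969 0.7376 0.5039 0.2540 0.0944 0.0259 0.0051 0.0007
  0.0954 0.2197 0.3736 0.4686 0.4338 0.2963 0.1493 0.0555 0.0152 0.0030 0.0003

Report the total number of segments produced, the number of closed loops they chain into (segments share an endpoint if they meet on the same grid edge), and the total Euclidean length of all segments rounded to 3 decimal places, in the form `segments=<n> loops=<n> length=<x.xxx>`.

segments=16 loops=1 length=12.171

cell (1,2): code 0100 → (1.790,3.000)–(2.000,2.486)
cell (1,3): code 1100 → (1.935,4.000)–(1.790,3.000)
cell (1,4): code 1000 → (2.000,4.102)–(1.935,4.000)
cell (2,1): code 0100 → (2.267,2.000)–(3.000,1.436)
cell (2,2): code 1110 → (2.000,2.486)–(2.267,2.000)
cell (2,4): code 1101 → (2.899,5.000)–(2.000,4.102)
cell (2,5): code 1000 → (3.000,5.064)–(2.899,5.000)
cell (3,1): code 0110 → (3.000,1.436)–(4.000,1.299)
cell (3,5): code 1001 → (4.000,5.209)–(3.000,5.064)
cell (4,1): code 0110 → (4.000,1.299)–(5.000,1.739)
cell (4,4): code 1011 → (5.000,4.730)–(4.509,5.000)
cell (4,5): code 0001 → (4.509,5.000)–(4.000,5.209)
cell (5,1): code 0010 → (5.000,1.739)–(5.261,2.000)
cell (5,2): code 0011 → (5.261,2.000)–(5.700,3.000)
cell (5,3): code 0011 → (5.700,3.000)–(5.562,4.000)
cell (5,4): code 0001 → (5.562,4.000)–(5.000,4.730)
total: 16 segments, chained into 1 closed loop(s), length Σ = 12.171235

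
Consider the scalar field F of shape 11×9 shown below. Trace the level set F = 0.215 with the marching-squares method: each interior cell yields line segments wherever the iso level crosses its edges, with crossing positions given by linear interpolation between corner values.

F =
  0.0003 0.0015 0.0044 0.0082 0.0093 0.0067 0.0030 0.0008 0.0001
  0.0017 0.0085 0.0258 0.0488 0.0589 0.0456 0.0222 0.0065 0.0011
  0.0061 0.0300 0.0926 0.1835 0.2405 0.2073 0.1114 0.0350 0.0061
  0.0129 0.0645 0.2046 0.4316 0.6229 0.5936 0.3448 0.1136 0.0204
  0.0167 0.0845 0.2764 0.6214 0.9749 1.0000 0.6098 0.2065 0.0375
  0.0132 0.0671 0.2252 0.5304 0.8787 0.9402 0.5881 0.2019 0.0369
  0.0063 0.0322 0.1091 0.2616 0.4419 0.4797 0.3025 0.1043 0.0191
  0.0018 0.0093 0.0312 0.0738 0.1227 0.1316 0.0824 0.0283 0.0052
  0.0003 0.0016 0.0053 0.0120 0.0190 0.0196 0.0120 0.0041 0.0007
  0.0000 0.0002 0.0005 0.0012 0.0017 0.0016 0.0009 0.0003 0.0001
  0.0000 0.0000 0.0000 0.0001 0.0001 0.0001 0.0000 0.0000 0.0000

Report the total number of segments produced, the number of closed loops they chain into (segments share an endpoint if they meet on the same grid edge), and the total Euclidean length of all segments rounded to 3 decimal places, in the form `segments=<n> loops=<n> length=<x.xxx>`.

segments=20 loops=1 length=15.939

cell (1,3): code 0100 → (1.860,4.000)–(2.000,3.553)
cell (1,4): code 1000 → (2.000,4.768)–(1.860,4.000)
cell (2,2): code 0100 → (2.127,3.000)–(3.000,2.046)
cell (2,3): code 1110 → (2.000,3.553)–(2.127,3.000)
cell (2,4): code 1101 → (2.020,5.000)–(2.000,4.768)
cell (2,5): code 1100 → (2.444,6.000)–(2.020,5.000)
cell (2,6): code 1000 → (3.000,6.561)–(2.444,6.000)
cell (3,1): code 0100 → (3.145,2.000)–(4.000,1.680)
cell (3,2): code 1110 → (3.000,2.046)–(3.145,2.000)
cell (3,6): code 1001 → (4.000,6.979)–(3.000,6.561)
cell (4,1): code 0110 → (4.000,1.680)–(5.000,1.935)
cell (4,6): code 1001 → (5.000,6.966)–(4.000,6.979)
cell (5,1): code 0010 → (5.000,1.935)–(5.088,2.000)
cell (5,2): code 0111 → (5.088,2.000)–(6.000,2.694)
cell (5,6): code 1001 → (6.000,6.441)–(5.000,6.966)
cell (6,2): code 0010 → (6.000,2.694)–(6.248,3.000)
cell (6,3): code 0011 → (6.248,3.000)–(6.711,4.000)
cell (6,4): code 0011 → (6.711,4.000)–(6.760,5.000)
cell (6,5): code 0011 → (6.760,5.000)–(6.398,6.000)
cell (6,6): code 0001 → (6.398,6.000)–(6.000,6.441)
total: 20 segments, chained into 1 closed loop(s), length Σ = 15.939282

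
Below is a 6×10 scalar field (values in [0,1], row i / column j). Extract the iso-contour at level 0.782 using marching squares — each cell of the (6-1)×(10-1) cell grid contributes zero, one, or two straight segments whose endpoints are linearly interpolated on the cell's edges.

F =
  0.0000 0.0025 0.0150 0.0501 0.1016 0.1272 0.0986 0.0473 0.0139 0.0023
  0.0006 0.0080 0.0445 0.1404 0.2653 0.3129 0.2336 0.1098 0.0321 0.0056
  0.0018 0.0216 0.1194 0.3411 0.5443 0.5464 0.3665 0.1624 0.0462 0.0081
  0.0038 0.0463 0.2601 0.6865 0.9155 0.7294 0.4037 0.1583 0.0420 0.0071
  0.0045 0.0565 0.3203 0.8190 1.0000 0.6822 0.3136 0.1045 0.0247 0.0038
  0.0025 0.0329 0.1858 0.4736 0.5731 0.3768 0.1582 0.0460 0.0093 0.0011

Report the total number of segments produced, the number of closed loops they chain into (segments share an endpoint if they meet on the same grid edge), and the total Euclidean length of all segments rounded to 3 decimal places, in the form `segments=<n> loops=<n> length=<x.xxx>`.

cell (2,3): code 0100 → (2.640,4.000)–(3.000,3.417)
cell (2,4): code 1000 → (3.000,4.717)–(2.640,4.000)
cell (3,2): code 0100 → (3.721,3.000)–(4.000,2.926)
cell (3,3): code 1110 → (3.000,3.417)–(3.721,3.000)
cell (3,4): code 1001 → (4.000,4.686)–(3.000,4.717)
cell (4,2): code 0010 → (4.000,2.926)–(4.107,3.000)
cell (4,3): code 0011 → (4.107,3.000)–(4.511,4.000)
cell (4,4): code 0001 → (4.511,4.000)–(4.000,4.686)
total: 8 segments, chained into 1 closed loop(s), length Σ = 5.673405

segments=8 loops=1 length=5.673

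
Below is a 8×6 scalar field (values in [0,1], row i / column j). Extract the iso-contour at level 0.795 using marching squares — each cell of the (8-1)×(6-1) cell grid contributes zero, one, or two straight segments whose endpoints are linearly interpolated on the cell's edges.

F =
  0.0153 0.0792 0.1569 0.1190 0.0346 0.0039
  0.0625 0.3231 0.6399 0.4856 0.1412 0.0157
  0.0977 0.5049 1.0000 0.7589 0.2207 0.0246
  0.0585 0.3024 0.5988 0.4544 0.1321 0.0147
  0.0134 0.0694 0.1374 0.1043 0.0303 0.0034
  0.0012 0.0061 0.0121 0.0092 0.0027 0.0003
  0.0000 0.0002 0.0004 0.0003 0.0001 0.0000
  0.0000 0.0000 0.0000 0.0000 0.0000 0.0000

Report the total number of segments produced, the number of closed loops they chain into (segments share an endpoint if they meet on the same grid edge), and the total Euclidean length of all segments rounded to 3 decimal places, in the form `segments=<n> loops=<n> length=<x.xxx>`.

segments=4 loops=1 length=3.377

cell (1,1): code 0100 → (1.431,2.000)–(2.000,1.586)
cell (1,2): code 1000 → (2.000,2.850)–(1.431,2.000)
cell (2,1): code 0010 → (2.000,1.586)–(2.511,2.000)
cell (2,2): code 0001 → (2.511,2.000)–(2.000,2.850)
total: 4 segments, chained into 1 closed loop(s), length Σ = 3.376854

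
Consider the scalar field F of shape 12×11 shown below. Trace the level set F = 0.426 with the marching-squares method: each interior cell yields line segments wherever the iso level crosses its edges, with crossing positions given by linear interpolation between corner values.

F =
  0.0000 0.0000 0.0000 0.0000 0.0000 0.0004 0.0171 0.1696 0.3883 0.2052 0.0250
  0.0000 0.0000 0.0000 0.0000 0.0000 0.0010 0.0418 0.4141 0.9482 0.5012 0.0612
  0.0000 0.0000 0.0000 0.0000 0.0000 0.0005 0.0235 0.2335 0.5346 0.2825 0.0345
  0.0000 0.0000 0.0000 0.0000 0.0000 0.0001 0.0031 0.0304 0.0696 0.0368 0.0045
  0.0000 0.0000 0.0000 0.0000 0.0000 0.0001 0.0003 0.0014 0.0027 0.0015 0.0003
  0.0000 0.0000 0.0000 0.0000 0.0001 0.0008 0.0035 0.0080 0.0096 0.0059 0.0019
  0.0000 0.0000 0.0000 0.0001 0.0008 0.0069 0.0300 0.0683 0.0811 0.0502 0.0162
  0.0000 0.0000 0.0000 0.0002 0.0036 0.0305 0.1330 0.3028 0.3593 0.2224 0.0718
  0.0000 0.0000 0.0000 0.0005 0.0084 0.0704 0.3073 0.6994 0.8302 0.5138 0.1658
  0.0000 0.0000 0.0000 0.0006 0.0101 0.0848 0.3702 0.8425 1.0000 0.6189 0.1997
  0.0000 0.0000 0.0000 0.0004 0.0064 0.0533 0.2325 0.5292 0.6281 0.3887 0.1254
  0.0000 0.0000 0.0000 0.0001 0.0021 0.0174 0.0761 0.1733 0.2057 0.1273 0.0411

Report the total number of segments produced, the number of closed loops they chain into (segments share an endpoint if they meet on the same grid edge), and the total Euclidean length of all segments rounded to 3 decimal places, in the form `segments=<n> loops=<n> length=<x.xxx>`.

cell (0,7): code 0100 → (0.067,8.000)–(1.000,7.022)
cell (0,8): code 1100 → (0.746,9.000)–(0.067,8.000)
cell (0,9): code 1000 → (1.000,9.171)–(0.746,9.000)
cell (1,7): code 0110 → (1.000,7.022)–(2.000,7.639)
cell (1,8): code 1011 → (2.000,8.431)–(1.344,9.000)
cell (1,9): code 0001 → (1.344,9.000)–(1.000,9.171)
cell (2,7): code 0010 → (2.000,7.639)–(2.234,8.000)
cell (2,8): code 0001 → (2.234,8.000)–(2.000,8.431)
cell (7,6): code 0100 → (7.311,7.000)–(8.000,6.303)
cell (7,7): code 1100 → (7.142,8.000)–(7.311,7.000)
cell (7,8): code 1100 → (7.699,9.000)–(7.142,8.000)
cell (7,9): code 1000 → (8.000,9.252)–(7.699,9.000)
cell (8,6): code 0110 → (8.000,6.303)–(9.000,6.118)
cell (8,9): code 1001 → (9.000,9.460)–(8.000,9.252)
cell (9,6): code 0110 → (9.000,6.118)–(10.000,6.652)
cell (9,8): code 1011 → (10.000,8.844)–(9.838,9.000)
cell (9,9): code 0001 → (9.838,9.000)–(9.000,9.460)
cell (10,6): code 0010 → (10.000,6.652)–(10.290,7.000)
cell (10,7): code 0011 → (10.290,7.000)–(10.478,8.000)
cell (10,8): code 0001 → (10.478,8.000)–(10.000,8.844)
total: 20 segments, chained into 2 closed loop(s), length Σ = 16.539202

segments=20 loops=2 length=16.539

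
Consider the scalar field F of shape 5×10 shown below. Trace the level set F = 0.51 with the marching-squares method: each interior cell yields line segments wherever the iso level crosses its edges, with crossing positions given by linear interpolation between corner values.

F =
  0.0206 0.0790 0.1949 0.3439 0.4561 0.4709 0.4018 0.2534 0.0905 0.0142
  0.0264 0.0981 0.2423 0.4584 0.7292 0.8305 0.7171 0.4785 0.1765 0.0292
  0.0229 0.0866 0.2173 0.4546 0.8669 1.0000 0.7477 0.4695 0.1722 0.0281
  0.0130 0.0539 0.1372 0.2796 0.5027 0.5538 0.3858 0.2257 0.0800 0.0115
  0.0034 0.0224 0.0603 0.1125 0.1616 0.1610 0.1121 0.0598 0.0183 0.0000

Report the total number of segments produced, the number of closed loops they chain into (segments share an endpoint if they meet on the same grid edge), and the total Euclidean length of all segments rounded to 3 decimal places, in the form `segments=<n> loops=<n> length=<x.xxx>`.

segments=12 loops=1 length=10.754

cell (0,3): code 0100 → (0.197,4.000)–(1.000,3.191)
cell (0,4): code 1100 → (0.109,5.000)–(0.197,4.000)
cell (0,5): code 1100 → (0.343,6.000)–(0.109,5.000)
cell (0,6): code 1000 → (1.000,6.868)–(0.343,6.000)
cell (1,3): code 0110 → (1.000,3.191)–(2.000,3.134)
cell (1,6): code 1001 → (2.000,6.854)–(1.000,6.868)
cell (2,3): code 0010 → (2.000,3.134)–(2.980,4.000)
cell (2,4): code 0111 → (2.980,4.000)–(3.000,4.143)
cell (2,5): code 1011 → (3.000,5.261)–(2.657,6.000)
cell (2,6): code 0001 → (2.657,6.000)–(2.000,6.854)
cell (3,4): code 0010 → (3.000,4.143)–(3.112,5.000)
cell (3,5): code 0001 → (3.112,5.000)–(3.000,5.261)
total: 12 segments, chained into 1 closed loop(s), length Σ = 10.753595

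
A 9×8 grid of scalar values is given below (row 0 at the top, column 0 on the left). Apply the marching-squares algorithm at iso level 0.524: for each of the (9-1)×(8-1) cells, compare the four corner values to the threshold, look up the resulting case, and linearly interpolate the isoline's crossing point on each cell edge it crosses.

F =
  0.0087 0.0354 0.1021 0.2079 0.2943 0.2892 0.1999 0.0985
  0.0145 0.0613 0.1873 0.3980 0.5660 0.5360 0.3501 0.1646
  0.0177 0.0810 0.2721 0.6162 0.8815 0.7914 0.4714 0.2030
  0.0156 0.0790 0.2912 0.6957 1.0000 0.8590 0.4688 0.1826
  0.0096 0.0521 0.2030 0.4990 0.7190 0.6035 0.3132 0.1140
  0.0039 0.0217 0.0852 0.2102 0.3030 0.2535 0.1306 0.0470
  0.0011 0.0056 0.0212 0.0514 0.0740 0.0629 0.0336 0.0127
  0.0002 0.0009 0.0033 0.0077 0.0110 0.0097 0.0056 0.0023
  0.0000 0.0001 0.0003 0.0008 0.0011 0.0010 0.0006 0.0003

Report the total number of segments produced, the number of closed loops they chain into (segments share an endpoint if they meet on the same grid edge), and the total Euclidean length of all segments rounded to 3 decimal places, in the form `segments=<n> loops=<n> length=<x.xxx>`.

segments=14 loops=1 length=10.789

cell (0,3): code 0100 → (0.845,4.000)–(1.000,3.750)
cell (0,4): code 1100 → (0.951,5.000)–(0.845,4.000)
cell (0,5): code 1000 → (1.000,5.065)–(0.951,5.000)
cell (1,2): code 0100 → (1.577,3.000)–(2.000,2.732)
cell (1,3): code 1110 → (1.000,3.750)–(1.577,3.000)
cell (1,5): code 1001 → (2.000,5.836)–(1.000,5.065)
cell (2,2): code 0110 → (2.000,2.732)–(3.000,2.576)
cell (2,5): code 1001 → (3.000,5.859)–(2.000,5.836)
cell (3,2): code 0010 → (3.000,2.576)–(3.873,3.000)
cell (3,3): code 0111 → (3.873,3.000)–(4.000,3.114)
cell (3,5): code 1001 → (4.000,5.274)–(3.000,5.859)
cell (4,3): code 0010 → (4.000,3.114)–(4.469,4.000)
cell (4,4): code 0011 → (4.469,4.000)–(4.227,5.000)
cell (4,5): code 0001 → (4.227,5.000)–(4.000,5.274)
total: 14 segments, chained into 1 closed loop(s), length Σ = 10.789187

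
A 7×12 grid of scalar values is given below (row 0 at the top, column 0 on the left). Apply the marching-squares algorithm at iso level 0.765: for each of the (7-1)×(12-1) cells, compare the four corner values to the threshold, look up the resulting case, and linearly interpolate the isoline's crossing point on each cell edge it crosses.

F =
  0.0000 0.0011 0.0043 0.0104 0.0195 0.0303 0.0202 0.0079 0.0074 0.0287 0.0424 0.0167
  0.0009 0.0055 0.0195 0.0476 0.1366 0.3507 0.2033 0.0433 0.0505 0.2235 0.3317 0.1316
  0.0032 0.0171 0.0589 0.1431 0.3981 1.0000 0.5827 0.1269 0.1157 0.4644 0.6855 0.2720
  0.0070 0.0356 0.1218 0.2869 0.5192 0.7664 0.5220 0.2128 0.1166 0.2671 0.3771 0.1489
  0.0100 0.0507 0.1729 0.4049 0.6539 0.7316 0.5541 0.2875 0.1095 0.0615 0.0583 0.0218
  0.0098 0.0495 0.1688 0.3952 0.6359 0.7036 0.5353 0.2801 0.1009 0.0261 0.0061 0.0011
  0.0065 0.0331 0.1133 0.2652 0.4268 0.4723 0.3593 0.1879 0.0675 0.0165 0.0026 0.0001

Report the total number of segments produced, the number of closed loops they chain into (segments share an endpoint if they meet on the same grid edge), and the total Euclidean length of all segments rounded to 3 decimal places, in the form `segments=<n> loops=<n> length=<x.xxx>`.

segments=6 loops=1 length=3.499

cell (1,4): code 0100 → (1.638,5.000)–(2.000,4.610)
cell (1,5): code 1000 → (2.000,5.563)–(1.638,5.000)
cell (2,4): code 0110 → (2.000,4.610)–(3.000,4.994)
cell (2,5): code 1001 → (3.000,5.006)–(2.000,5.563)
cell (3,4): code 0010 → (3.000,4.994)–(3.040,5.000)
cell (3,5): code 0001 → (3.040,5.000)–(3.000,5.006)
total: 6 segments, chained into 1 closed loop(s), length Σ = 3.499394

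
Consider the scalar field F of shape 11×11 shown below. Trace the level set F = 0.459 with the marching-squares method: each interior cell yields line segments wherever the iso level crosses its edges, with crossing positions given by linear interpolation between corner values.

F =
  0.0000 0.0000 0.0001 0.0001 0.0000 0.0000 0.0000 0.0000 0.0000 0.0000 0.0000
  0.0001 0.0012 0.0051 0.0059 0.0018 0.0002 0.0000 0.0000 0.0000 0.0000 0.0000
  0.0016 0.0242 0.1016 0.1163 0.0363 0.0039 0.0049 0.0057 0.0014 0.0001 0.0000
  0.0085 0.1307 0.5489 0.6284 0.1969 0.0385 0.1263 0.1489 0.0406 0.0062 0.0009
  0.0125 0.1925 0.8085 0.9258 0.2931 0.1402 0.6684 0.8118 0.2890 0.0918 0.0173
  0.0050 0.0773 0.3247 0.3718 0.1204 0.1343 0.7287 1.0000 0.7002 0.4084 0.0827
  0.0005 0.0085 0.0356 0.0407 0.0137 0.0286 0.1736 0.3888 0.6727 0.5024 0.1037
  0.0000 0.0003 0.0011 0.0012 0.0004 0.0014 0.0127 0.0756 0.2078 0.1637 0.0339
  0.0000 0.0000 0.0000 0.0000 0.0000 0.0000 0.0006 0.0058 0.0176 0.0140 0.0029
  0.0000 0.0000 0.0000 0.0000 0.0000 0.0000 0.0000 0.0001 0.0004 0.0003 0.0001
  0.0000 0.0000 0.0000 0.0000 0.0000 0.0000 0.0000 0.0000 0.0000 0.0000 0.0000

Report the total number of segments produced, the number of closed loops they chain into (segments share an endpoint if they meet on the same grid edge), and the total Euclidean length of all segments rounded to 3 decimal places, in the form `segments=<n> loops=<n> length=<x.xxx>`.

segments=22 loops=2 length=17.102

cell (2,1): code 0100 → (2.799,2.000)–(3.000,1.785)
cell (2,2): code 1100 → (2.669,3.000)–(2.799,2.000)
cell (2,3): code 1000 → (3.000,3.393)–(2.669,3.000)
cell (3,1): code 0110 → (3.000,1.785)–(4.000,1.433)
cell (3,3): code 1001 → (4.000,3.738)–(3.000,3.393)
cell (3,5): code 0100 → (3.614,6.000)–(4.000,5.604)
cell (3,6): code 1100 → (3.468,7.000)–(3.614,6.000)
cell (3,7): code 1000 → (4.000,7.675)–(3.468,7.000)
cell (4,1): code 0010 → (4.000,1.433)–(4.722,2.000)
cell (4,2): code 0011 → (4.722,2.000)–(4.843,3.000)
cell (4,3): code 0001 → (4.843,3.000)–(4.000,3.738)
cell (4,5): code 0110 → (4.000,5.604)–(5.000,5.546)
cell (4,7): code 1101 → (4.413,8.000)–(4.000,7.675)
cell (4,8): code 1000 → (5.000,8.827)–(4.413,8.000)
cell (5,5): code 0010 → (5.000,5.546)–(5.486,6.000)
cell (5,6): code 0011 → (5.486,6.000)–(5.885,7.000)
cell (5,7): code 0111 → (5.885,7.000)–(6.000,7.247)
cell (5,8): code 1101 → (5.538,9.000)–(5.000,8.827)
cell (5,9): code 1000 → (6.000,9.109)–(5.538,9.000)
cell (6,7): code 0010 → (6.000,7.247)–(6.460,8.000)
cell (6,8): code 0011 → (6.460,8.000)–(6.128,9.000)
cell (6,9): code 0001 → (6.128,9.000)–(6.000,9.109)
total: 22 segments, chained into 2 closed loop(s), length Σ = 17.102431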